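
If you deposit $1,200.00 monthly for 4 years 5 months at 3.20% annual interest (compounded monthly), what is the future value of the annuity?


Future value of an ordinary annuity: FV = PMT × ((1 + r)^n − 1) / r
Monthly rate r = 0.032/12 ≈ 0.00266667, n = 53
FV = $1,200.00 × ((1 + 0.032/12)^53 − 1) / (0.032/12)
FV = $1,200.00 × 56.846953
FV = $68,216.34

FV = PMT × ((1+r)^n - 1)/r = $68,216.34


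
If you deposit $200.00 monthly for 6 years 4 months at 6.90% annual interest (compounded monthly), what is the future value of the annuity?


Future value of an ordinary annuity: FV = PMT × ((1 + r)^n − 1) / r
Monthly rate r = 0.069/12 = 0.00575, n = 76
FV = $200.00 × ((1 + 0.069/12)^76 − 1) / (0.069/12)
FV = $200.00 × 94.977352
FV = $18,995.47

FV = PMT × ((1+r)^n - 1)/r = $18,995.47


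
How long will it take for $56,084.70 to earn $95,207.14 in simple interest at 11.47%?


Rearrange the simple interest formula for t:
I = P × r × t  ⇒  t = I / (P × r)
t = $95,207.14 / ($56,084.70 × 0.1147)
t = 14.8

t = I/(P×r) = 14.8 years


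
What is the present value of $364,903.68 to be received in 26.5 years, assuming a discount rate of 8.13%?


Present value formula: PV = FV / (1 + r)^t
PV = $364,903.68 / (1 + 0.0813)^26.5
PV = $364,903.68 / 7.935502
PV = $45,983.69

PV = FV / (1 + r)^t = $45,983.69


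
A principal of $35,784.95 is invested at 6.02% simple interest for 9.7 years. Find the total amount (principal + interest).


Total amount formula: A = P(1 + rt) = P + P·r·t
Interest: I = P × r × t = $35,784.95 × 0.0602 × 9.7 = $20,896.26
A = P + I = $35,784.95 + $20,896.26 = $56,681.21

A = P + I = P(1 + rt) = $56,681.21


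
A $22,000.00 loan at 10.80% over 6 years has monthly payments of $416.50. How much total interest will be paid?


Total paid over the life of the loan = PMT × n.
Total paid = $416.50 × 72 = $29,988.00
Total interest = total paid − principal = $29,988.00 − $22,000.00 = $7,988.00

Total interest = (PMT × n) - PV = $7,988.00


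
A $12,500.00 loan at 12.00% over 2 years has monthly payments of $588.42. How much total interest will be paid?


Total paid over the life of the loan = PMT × n.
Total paid = $588.42 × 24 = $14,122.08
Total interest = total paid − principal = $14,122.08 − $12,500.00 = $1,622.08

Total interest = (PMT × n) - PV = $1,622.08


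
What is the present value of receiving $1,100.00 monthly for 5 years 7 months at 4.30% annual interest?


Present value of an ordinary annuity: PV = PMT × (1 − (1 + r)^(−n)) / r
Monthly rate r = 0.043/12 ≈ 0.00358333, n = 67
PV = $1,100.00 × (1 − (1 + 0.043/12)^(−67)) / (0.043/12)
PV = $1,100.00 × 59.469791
PV = $65,416.77

PV = PMT × (1-(1+r)^(-n))/r = $65,416.77


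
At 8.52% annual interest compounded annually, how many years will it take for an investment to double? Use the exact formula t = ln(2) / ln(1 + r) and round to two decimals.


Doubling condition: (1 + r)^t = 2
Take ln of both sides: t × ln(1 + r) = ln(2)
t = ln(2) / ln(1 + r)
t = 0.693147 / 0.081764
t = 8.48

t = ln(2) / ln(1 + r) = 8.48 years


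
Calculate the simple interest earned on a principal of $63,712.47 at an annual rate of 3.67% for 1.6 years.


Simple interest formula: I = P × r × t
I = $63,712.47 × 0.0367 × 1.6
I = $3,741.20

I = P × r × t = $3,741.20


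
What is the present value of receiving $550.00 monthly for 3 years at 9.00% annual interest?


Present value of an ordinary annuity: PV = PMT × (1 − (1 + r)^(−n)) / r
Monthly rate r = 0.09/12 = 0.0075, n = 36
PV = $550.00 × (1 − (1 + 0.09/12)^(−36)) / (0.09/12)
PV = $550.00 × 31.446805
PV = $17,295.74

PV = PMT × (1-(1+r)^(-n))/r = $17,295.74


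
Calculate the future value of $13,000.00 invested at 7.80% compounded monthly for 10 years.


Compound interest formula: A = P(1 + r/n)^(nt)
A = $13,000.00 × (1 + 0.078/12)^(12 × 10)
Growth factor: (1 + 0.078/12)^120 = 2.175973
A = $13,000.00 × 2.175973
A = $28,287.65

A = P(1 + r/n)^(nt) = $28,287.65


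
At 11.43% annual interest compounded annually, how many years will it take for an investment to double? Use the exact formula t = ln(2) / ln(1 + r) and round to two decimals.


Doubling condition: (1 + r)^t = 2
Take ln of both sides: t × ln(1 + r) = ln(2)
t = ln(2) / ln(1 + r)
t = 0.693147 / 0.108226
t = 6.40

t = ln(2) / ln(1 + r) = 6.40 years


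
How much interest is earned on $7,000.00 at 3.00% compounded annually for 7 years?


Compound interest earned = final amount − principal.
A = P(1 + r/n)^(nt) = $7,000.00 × (1 + 0.03/1)^(1 × 7) = $8,609.12
Interest = A − P = $8,609.12 − $7,000.00 = $1,609.12

Interest = A - P = $1,609.12


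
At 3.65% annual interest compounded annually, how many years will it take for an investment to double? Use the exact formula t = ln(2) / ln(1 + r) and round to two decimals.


Doubling condition: (1 + r)^t = 2
Take ln of both sides: t × ln(1 + r) = ln(2)
t = ln(2) / ln(1 + r)
t = 0.693147 / 0.035850
t = 19.33

t = ln(2) / ln(1 + r) = 19.33 years


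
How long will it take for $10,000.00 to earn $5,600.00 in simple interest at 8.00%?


Rearrange the simple interest formula for t:
I = P × r × t  ⇒  t = I / (P × r)
t = $5,600.00 / ($10,000.00 × 0.08)
t = 7

t = I/(P×r) = 7 years


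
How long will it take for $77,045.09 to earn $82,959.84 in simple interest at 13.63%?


Rearrange the simple interest formula for t:
I = P × r × t  ⇒  t = I / (P × r)
t = $82,959.84 / ($77,045.09 × 0.1363)
t = 7.9

t = I/(P×r) = 7.9 years


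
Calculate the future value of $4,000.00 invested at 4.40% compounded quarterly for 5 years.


Compound interest formula: A = P(1 + r/n)^(nt)
A = $4,000.00 × (1 + 0.044/4)^(4 × 5)
Growth factor: (1 + 0.044/4)^20 = 1.244581
A = $4,000.00 × 1.244581
A = $4,978.32

A = P(1 + r/n)^(nt) = $4,978.32


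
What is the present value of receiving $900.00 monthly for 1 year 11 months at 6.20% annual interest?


Present value of an ordinary annuity: PV = PMT × (1 − (1 + r)^(−n)) / r
Monthly rate r = 0.062/12 ≈ 0.00516667, n = 23
PV = $900.00 × (1 − (1 + 0.062/12)^(−23)) / (0.062/12)
PV = $900.00 × 21.633391
PV = $19,470.05

PV = PMT × (1-(1+r)^(-n))/r = $19,470.05


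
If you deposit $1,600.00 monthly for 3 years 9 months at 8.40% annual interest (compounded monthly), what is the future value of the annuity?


Future value of an ordinary annuity: FV = PMT × ((1 + r)^n − 1) / r
Monthly rate r = 0.084/12 = 0.007, n = 45
FV = $1,600.00 × ((1 + 0.084/12)^45 − 1) / (0.084/12)
FV = $1,600.00 × 52.679491
FV = $84,287.19

FV = PMT × ((1+r)^n - 1)/r = $84,287.19


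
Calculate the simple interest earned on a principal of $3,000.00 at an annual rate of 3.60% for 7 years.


Simple interest formula: I = P × r × t
I = $3,000.00 × 0.036 × 7
I = $756.00

I = P × r × t = $756.00


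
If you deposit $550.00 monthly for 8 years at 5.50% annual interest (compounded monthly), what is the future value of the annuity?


Future value of an ordinary annuity: FV = PMT × ((1 + r)^n − 1) / r
Monthly rate r = 0.055/12 ≈ 0.00458333, n = 96
FV = $550.00 × ((1 + 0.055/12)^96 − 1) / (0.055/12)
FV = $550.00 × 120.2502816
FV = $66,137.65

FV = PMT × ((1+r)^n - 1)/r = $66,137.65


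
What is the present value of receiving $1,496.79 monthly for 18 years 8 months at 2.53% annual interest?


Present value of an ordinary annuity: PV = PMT × (1 − (1 + r)^(−n)) / r
Monthly rate r = 0.0253/12 ≈ 0.00210833, n = 224
PV = $1,496.79 × (1 − (1 + 0.0253/12)^(−224)) / (0.0253/12)
PV = $1,496.79 × 178.3886354
PV = $267,010.33

PV = PMT × (1-(1+r)^(-n))/r = $267,010.33


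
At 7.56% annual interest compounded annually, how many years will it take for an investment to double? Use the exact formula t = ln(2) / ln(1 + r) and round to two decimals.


Doubling condition: (1 + r)^t = 2
Take ln of both sides: t × ln(1 + r) = ln(2)
t = ln(2) / ln(1 + r)
t = 0.693147 / 0.072879
t = 9.51

t = ln(2) / ln(1 + r) = 9.51 years


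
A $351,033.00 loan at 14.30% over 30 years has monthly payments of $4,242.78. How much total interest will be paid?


Total paid over the life of the loan = PMT × n.
Total paid = $4,242.78 × 360 = $1,527,400.80
Total interest = total paid − principal = $1,527,400.80 − $351,033.00 = $1,176,367.80

Total interest = (PMT × n) - PV = $1,176,367.80


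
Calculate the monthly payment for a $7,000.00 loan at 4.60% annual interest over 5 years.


Loan payment formula: PMT = PV × r / (1 − (1 + r)^(−n))
Monthly rate r = 0.046/12 ≈ 0.00383333, n = 60 months
Denominator: 1 − (1 + 0.046/12)^(−60) = 0.205117
PMT = $7,000.00 × (0.046/12) / 0.205117
PMT = $130.82 per month

PMT = PV × r / (1-(1+r)^(-n)) = $130.82/month


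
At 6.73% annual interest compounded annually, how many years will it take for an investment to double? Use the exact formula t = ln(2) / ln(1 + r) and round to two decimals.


Doubling condition: (1 + r)^t = 2
Take ln of both sides: t × ln(1 + r) = ln(2)
t = ln(2) / ln(1 + r)
t = 0.693147 / 0.065132
t = 10.64

t = ln(2) / ln(1 + r) = 10.64 years


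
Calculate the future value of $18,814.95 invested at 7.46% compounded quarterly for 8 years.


Compound interest formula: A = P(1 + r/n)^(nt)
A = $18,814.95 × (1 + 0.0746/4)^(4 × 8)
Growth factor: (1 + 0.0746/4)^32 = 1.8063407
A = $18,814.95 × 1.8063407
A = $33,986.21

A = P(1 + r/n)^(nt) = $33,986.21


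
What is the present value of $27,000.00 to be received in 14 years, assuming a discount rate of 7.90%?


Present value formula: PV = FV / (1 + r)^t
PV = $27,000.00 / (1 + 0.079)^14
PV = $27,000.00 / 2.899347
PV = $9,312.44

PV = FV / (1 + r)^t = $9,312.44


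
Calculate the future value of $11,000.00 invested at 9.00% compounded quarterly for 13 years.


Compound interest formula: A = P(1 + r/n)^(nt)
A = $11,000.00 × (1 + 0.09/4)^(4 × 13)
Growth factor: (1 + 0.09/4)^52 = 3.1804785
A = $11,000.00 × 3.1804785
A = $34,985.26

A = P(1 + r/n)^(nt) = $34,985.26


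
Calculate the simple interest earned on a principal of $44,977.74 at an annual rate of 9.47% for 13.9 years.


Simple interest formula: I = P × r × t
I = $44,977.74 × 0.0947 × 13.9
I = $59,205.55

I = P × r × t = $59,205.55


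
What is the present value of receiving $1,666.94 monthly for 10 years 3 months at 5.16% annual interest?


Present value of an ordinary annuity: PV = PMT × (1 − (1 + r)^(−n)) / r
Monthly rate r = 0.0516/12 = 0.0043, n = 123
PV = $1,666.94 × (1 − (1 + 0.0516/12)^(−123)) / (0.0516/12)
PV = $1,666.94 × 95.367136
PV = $158,971.29

PV = PMT × (1-(1+r)^(-n))/r = $158,971.29


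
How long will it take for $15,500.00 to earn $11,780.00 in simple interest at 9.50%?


Rearrange the simple interest formula for t:
I = P × r × t  ⇒  t = I / (P × r)
t = $11,780.00 / ($15,500.00 × 0.095)
t = 8

t = I/(P×r) = 8 years


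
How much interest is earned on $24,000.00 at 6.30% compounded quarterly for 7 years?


Compound interest earned = final amount − principal.
A = P(1 + r/n)^(nt) = $24,000.00 × (1 + 0.063/4)^(4 × 7) = $37,174.28
Interest = A − P = $37,174.28 − $24,000.00 = $13,174.28

Interest = A - P = $13,174.28


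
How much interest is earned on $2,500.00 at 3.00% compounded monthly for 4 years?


Compound interest earned = final amount − principal.
A = P(1 + r/n)^(nt) = $2,500.00 × (1 + 0.03/12)^(12 × 4) = $2,818.32
Interest = A − P = $2,818.32 − $2,500.00 = $318.32

Interest = A - P = $318.32


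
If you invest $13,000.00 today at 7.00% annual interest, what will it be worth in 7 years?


Future value formula: FV = PV × (1 + r)^t
FV = $13,000.00 × (1 + 0.07)^7
FV = $13,000.00 × 1.6057815
FV = $20,875.16

FV = PV × (1 + r)^t = $20,875.16


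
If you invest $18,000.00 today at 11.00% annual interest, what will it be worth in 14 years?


Future value formula: FV = PV × (1 + r)^t
FV = $18,000.00 × (1 + 0.11)^14
FV = $18,000.00 × 4.310441
FV = $77,587.94

FV = PV × (1 + r)^t = $77,587.94


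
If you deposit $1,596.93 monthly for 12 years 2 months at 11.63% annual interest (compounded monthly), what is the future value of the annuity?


Future value of an ordinary annuity: FV = PMT × ((1 + r)^n − 1) / r
Monthly rate r = 0.1163/12 ≈ 0.00969167, n = 146
FV = $1,596.93 × ((1 + 0.1163/12)^146 − 1) / (0.1163/12)
FV = $1,596.93 × 318.672627
FV = $508,897.88

FV = PMT × ((1+r)^n - 1)/r = $508,897.88


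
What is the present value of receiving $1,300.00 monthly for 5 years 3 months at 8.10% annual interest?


Present value of an ordinary annuity: PV = PMT × (1 − (1 + r)^(−n)) / r
Monthly rate r = 0.081/12 = 0.00675, n = 63
PV = $1,300.00 × (1 − (1 + 0.081/12)^(−63)) / (0.081/12)
PV = $1,300.00 × 51.179126
PV = $66,532.86

PV = PMT × (1-(1+r)^(-n))/r = $66,532.86


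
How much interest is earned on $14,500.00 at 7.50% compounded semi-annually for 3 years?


Compound interest earned = final amount − principal.
A = P(1 + r/n)^(nt) = $14,500.00 × (1 + 0.075/2)^(2 × 3) = $18,084.09
Interest = A − P = $18,084.09 − $14,500.00 = $3,584.09

Interest = A - P = $3,584.09


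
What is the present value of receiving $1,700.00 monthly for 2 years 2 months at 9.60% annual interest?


Present value of an ordinary annuity: PV = PMT × (1 − (1 + r)^(−n)) / r
Monthly rate r = 0.096/12 = 0.008, n = 26
PV = $1,700.00 × (1 − (1 + 0.096/12)^(−26)) / (0.096/12)
PV = $1,700.00 × 23.390064
PV = $39,763.11

PV = PMT × (1-(1+r)^(-n))/r = $39,763.11


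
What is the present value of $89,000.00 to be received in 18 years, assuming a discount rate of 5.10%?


Present value formula: PV = FV / (1 + r)^t
PV = $89,000.00 / (1 + 0.051)^18
PV = $89,000.00 / 2.4482112
PV = $36,353.07

PV = FV / (1 + r)^t = $36,353.07


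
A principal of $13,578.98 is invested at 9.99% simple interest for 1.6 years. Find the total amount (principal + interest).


Total amount formula: A = P(1 + rt) = P + P·r·t
Interest: I = P × r × t = $13,578.98 × 0.0999 × 1.6 = $2,170.46
A = P + I = $13,578.98 + $2,170.46 = $15,749.44

A = P + I = P(1 + rt) = $15,749.44


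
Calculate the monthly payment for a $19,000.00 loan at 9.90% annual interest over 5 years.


Loan payment formula: PMT = PV × r / (1 − (1 + r)^(−n))
Monthly rate r = 0.099/12 = 0.00825, n = 60 months
Denominator: 1 − (1 + 0.099/12)^(−60) = 0.389190
PMT = $19,000.00 × (0.099/12) / 0.389190
PMT = $402.76 per month

PMT = PV × r / (1-(1+r)^(-n)) = $402.76/month


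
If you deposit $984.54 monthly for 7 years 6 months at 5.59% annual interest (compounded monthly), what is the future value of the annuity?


Future value of an ordinary annuity: FV = PMT × ((1 + r)^n − 1) / r
Monthly rate r = 0.0559/12 ≈ 0.00465833, n = 90
FV = $984.54 × ((1 + 0.0559/12)^90 − 1) / (0.0559/12)
FV = $984.54 × 111.486385
FV = $109,762.81

FV = PMT × ((1+r)^n - 1)/r = $109,762.81


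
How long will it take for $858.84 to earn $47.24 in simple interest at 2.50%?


Rearrange the simple interest formula for t:
I = P × r × t  ⇒  t = I / (P × r)
t = $47.24 / ($858.84 × 0.025)
t = 2.2

t = I/(P×r) = 2.2 years


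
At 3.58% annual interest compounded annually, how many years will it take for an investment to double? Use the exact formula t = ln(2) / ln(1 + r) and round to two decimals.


Doubling condition: (1 + r)^t = 2
Take ln of both sides: t × ln(1 + r) = ln(2)
t = ln(2) / ln(1 + r)
t = 0.693147 / 0.035174
t = 19.71

t = ln(2) / ln(1 + r) = 19.71 years


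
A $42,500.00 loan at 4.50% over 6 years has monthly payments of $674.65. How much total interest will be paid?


Total paid over the life of the loan = PMT × n.
Total paid = $674.65 × 72 = $48,574.80
Total interest = total paid − principal = $48,574.80 − $42,500.00 = $6,074.80

Total interest = (PMT × n) - PV = $6,074.80


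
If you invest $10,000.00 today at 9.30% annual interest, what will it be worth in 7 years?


Future value formula: FV = PV × (1 + r)^t
FV = $10,000.00 × (1 + 0.093)^7
FV = $10,000.00 × 1.863550
FV = $18,635.50

FV = PV × (1 + r)^t = $18,635.50


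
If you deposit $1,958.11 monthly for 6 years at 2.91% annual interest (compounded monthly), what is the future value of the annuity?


Future value of an ordinary annuity: FV = PMT × ((1 + r)^n − 1) / r
Monthly rate r = 0.0291/12 = 0.002425, n = 72
FV = $1,958.11 × ((1 + 0.0291/12)^72 − 1) / (0.0291/12)
FV = $1,958.11 × 78.564189
FV = $153,837.32

FV = PMT × ((1+r)^n - 1)/r = $153,837.32


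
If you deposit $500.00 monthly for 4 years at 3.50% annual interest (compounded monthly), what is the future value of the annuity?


Future value of an ordinary annuity: FV = PMT × ((1 + r)^n − 1) / r
Monthly rate r = 0.035/12 ≈ 0.00291667, n = 48
FV = $500.00 × ((1 + 0.035/12)^48 − 1) / (0.035/12)
FV = $500.00 × 51.442091
FV = $25,721.05

FV = PMT × ((1+r)^n - 1)/r = $25,721.05


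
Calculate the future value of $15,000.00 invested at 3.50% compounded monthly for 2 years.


Compound interest formula: A = P(1 + r/n)^(nt)
A = $15,000.00 × (1 + 0.035/12)^(12 × 2)
Growth factor: (1 + 0.035/12)^24 = 1.0723989
A = $15,000.00 × 1.0723989
A = $16,085.98

A = P(1 + r/n)^(nt) = $16,085.98


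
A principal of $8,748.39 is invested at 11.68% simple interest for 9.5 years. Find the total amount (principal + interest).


Total amount formula: A = P(1 + rt) = P + P·r·t
Interest: I = P × r × t = $8,748.39 × 0.1168 × 9.5 = $9,707.21
A = P + I = $8,748.39 + $9,707.21 = $18,455.60

A = P + I = P(1 + rt) = $18,455.60


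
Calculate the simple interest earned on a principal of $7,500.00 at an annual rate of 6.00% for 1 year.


Simple interest formula: I = P × r × t
I = $7,500.00 × 0.06 × 1
I = $450.00

I = P × r × t = $450.00


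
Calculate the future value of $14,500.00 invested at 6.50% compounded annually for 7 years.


Compound interest formula: A = P(1 + r/n)^(nt)
A = $14,500.00 × (1 + 0.065/1)^(1 × 7)
Growth factor: (1 + 0.065/1)^7 = 1.5539865
A = $14,500.00 × 1.5539865
A = $22,532.80

A = P(1 + r/n)^(nt) = $22,532.80


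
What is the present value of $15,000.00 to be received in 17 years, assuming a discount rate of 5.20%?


Present value formula: PV = FV / (1 + r)^t
PV = $15,000.00 / (1 + 0.052)^17
PV = $15,000.00 / 2.367378
PV = $6,336.12

PV = FV / (1 + r)^t = $6,336.12


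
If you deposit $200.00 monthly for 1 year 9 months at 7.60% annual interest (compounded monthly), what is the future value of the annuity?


Future value of an ordinary annuity: FV = PMT × ((1 + r)^n − 1) / r
Monthly rate r = 0.076/12 ≈ 0.00633333, n = 21
FV = $200.00 × ((1 + 0.076/12)^21 − 1) / (0.076/12)
FV = $200.00 × 22.384901
FV = $4,476.98

FV = PMT × ((1+r)^n - 1)/r = $4,476.98


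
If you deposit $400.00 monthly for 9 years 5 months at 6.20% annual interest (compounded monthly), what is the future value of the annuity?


Future value of an ordinary annuity: FV = PMT × ((1 + r)^n − 1) / r
Monthly rate r = 0.062/12 ≈ 0.00516667, n = 113
FV = $400.00 × ((1 + 0.062/12)^113 − 1) / (0.062/12)
FV = $400.00 × 152.942950
FV = $61,177.18

FV = PMT × ((1+r)^n - 1)/r = $61,177.18


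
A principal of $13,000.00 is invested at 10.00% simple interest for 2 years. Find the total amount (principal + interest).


Total amount formula: A = P(1 + rt) = P + P·r·t
Interest: I = P × r × t = $13,000.00 × 0.1 × 2 = $2,600.00
A = P + I = $13,000.00 + $2,600.00 = $15,600.00

A = P + I = P(1 + rt) = $15,600.00


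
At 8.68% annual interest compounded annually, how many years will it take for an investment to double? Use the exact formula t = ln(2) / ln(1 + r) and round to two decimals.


Doubling condition: (1 + r)^t = 2
Take ln of both sides: t × ln(1 + r) = ln(2)
t = ln(2) / ln(1 + r)
t = 0.693147 / 0.083238
t = 8.33

t = ln(2) / ln(1 + r) = 8.33 years


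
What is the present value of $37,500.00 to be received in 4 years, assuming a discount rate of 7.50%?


Present value formula: PV = FV / (1 + r)^t
PV = $37,500.00 / (1 + 0.075)^4
PV = $37,500.00 / 1.335469
PV = $28,080.02

PV = FV / (1 + r)^t = $28,080.02


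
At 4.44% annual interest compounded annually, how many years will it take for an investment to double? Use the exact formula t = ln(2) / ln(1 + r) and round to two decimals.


Doubling condition: (1 + r)^t = 2
Take ln of both sides: t × ln(1 + r) = ln(2)
t = ln(2) / ln(1 + r)
t = 0.693147 / 0.043443
t = 15.96

t = ln(2) / ln(1 + r) = 15.96 years


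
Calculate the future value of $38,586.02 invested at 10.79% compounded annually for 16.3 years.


Compound interest formula: A = P(1 + r/n)^(nt)
A = $38,586.02 × (1 + 0.1079/1)^(1 × 16.3)
Growth factor: (1 + 0.1079/1)^16.3 = 5.3132367
A = $38,586.02 × 5.3132367
A = $205,016.66

A = P(1 + r/n)^(nt) = $205,016.66


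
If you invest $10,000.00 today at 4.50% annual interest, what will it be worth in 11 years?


Future value formula: FV = PV × (1 + r)^t
FV = $10,000.00 × (1 + 0.045)^11
FV = $10,000.00 × 1.622853
FV = $16,228.53

FV = PV × (1 + r)^t = $16,228.53


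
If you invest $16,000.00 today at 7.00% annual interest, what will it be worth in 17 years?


Future value formula: FV = PV × (1 + r)^t
FV = $16,000.00 × (1 + 0.07)^17
FV = $16,000.00 × 3.158815
FV = $50,541.04

FV = PV × (1 + r)^t = $50,541.04


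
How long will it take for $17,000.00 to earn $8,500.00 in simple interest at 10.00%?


Rearrange the simple interest formula for t:
I = P × r × t  ⇒  t = I / (P × r)
t = $8,500.00 / ($17,000.00 × 0.1)
t = 5

t = I/(P×r) = 5 years


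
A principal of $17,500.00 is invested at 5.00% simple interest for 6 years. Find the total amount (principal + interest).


Total amount formula: A = P(1 + rt) = P + P·r·t
Interest: I = P × r × t = $17,500.00 × 0.05 × 6 = $5,250.00
A = P + I = $17,500.00 + $5,250.00 = $22,750.00

A = P + I = P(1 + rt) = $22,750.00


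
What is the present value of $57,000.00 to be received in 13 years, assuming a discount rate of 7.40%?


Present value formula: PV = FV / (1 + r)^t
PV = $57,000.00 / (1 + 0.074)^13
PV = $57,000.00 / 2.529622
PV = $22,533.01

PV = FV / (1 + r)^t = $22,533.01


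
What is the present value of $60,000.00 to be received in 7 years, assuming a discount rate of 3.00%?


Present value formula: PV = FV / (1 + r)^t
PV = $60,000.00 / (1 + 0.03)^7
PV = $60,000.00 / 1.229874
PV = $48,785.49

PV = FV / (1 + r)^t = $48,785.49


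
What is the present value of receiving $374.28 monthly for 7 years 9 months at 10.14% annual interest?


Present value of an ordinary annuity: PV = PMT × (1 − (1 + r)^(−n)) / r
Monthly rate r = 0.1014/12 = 0.00845, n = 93
PV = $374.28 × (1 − (1 + 0.1014/12)^(−93)) / (0.1014/12)
PV = $374.28 × 64.232034
PV = $24,040.77

PV = PMT × (1-(1+r)^(-n))/r = $24,040.77


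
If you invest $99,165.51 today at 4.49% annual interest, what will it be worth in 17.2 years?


Future value formula: FV = PV × (1 + r)^t
FV = $99,165.51 × (1 + 0.0449)^17.2
FV = $99,165.51 × 2.1285573
FV = $211,079.47

FV = PV × (1 + r)^t = $211,079.47


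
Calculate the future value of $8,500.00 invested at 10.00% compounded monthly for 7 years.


Compound interest formula: A = P(1 + r/n)^(nt)
A = $8,500.00 × (1 + 0.1/12)^(12 × 7)
Growth factor: (1 + 0.1/12)^84 = 2.007920
A = $8,500.00 × 2.007920
A = $17,067.32

A = P(1 + r/n)^(nt) = $17,067.32


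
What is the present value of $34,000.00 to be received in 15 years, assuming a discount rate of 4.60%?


Present value formula: PV = FV / (1 + r)^t
PV = $34,000.00 / (1 + 0.046)^15
PV = $34,000.00 / 1.963248
PV = $17,318.24

PV = FV / (1 + r)^t = $17,318.24


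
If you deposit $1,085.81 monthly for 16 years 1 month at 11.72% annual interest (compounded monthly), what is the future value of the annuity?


Future value of an ordinary annuity: FV = PMT × ((1 + r)^n − 1) / r
Monthly rate r = 0.1172/12 ≈ 0.00976667, n = 193
FV = $1,085.81 × ((1 + 0.1172/12)^193 − 1) / (0.1172/12)
FV = $1,085.81 × 565.820120
FV = $614,373.14

FV = PMT × ((1+r)^n - 1)/r = $614,373.14


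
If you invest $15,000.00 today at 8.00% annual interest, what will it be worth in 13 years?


Future value formula: FV = PV × (1 + r)^t
FV = $15,000.00 × (1 + 0.08)^13
FV = $15,000.00 × 2.719624
FV = $40,794.36

FV = PV × (1 + r)^t = $40,794.36


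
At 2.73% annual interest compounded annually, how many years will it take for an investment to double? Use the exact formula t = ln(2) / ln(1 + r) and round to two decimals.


Doubling condition: (1 + r)^t = 2
Take ln of both sides: t × ln(1 + r) = ln(2)
t = ln(2) / ln(1 + r)
t = 0.693147 / 0.026934
t = 25.74

t = ln(2) / ln(1 + r) = 25.74 years


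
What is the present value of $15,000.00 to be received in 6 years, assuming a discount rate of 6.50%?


Present value formula: PV = FV / (1 + r)^t
PV = $15,000.00 / (1 + 0.065)^6
PV = $15,000.00 / 1.459142
PV = $10,280.01

PV = FV / (1 + r)^t = $10,280.01


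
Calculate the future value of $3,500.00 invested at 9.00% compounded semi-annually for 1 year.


Compound interest formula: A = P(1 + r/n)^(nt)
A = $3,500.00 × (1 + 0.09/2)^(2 × 1)
Growth factor: (1 + 0.09/2)^2 = 1.092025
A = $3,500.00 × 1.092025
A = $3,822.09

A = P(1 + r/n)^(nt) = $3,822.09


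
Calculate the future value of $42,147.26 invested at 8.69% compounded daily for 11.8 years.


Compound interest formula: A = P(1 + r/n)^(nt)
A = $42,147.26 × (1 + 0.0869/365)^(365 × 11.8)
Growth factor: (1 + 0.0869/365)^4307 = 2.787926
A = $42,147.26 × 2.787926
A = $117,503.44

A = P(1 + r/n)^(nt) = $117,503.44


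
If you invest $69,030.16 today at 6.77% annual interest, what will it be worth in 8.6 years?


Future value formula: FV = PV × (1 + r)^t
FV = $69,030.16 × (1 + 0.0677)^8.6
FV = $69,030.16 × 1.756562
FV = $121,255.76

FV = PV × (1 + r)^t = $121,255.76


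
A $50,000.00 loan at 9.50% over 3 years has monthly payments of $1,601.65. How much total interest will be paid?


Total paid over the life of the loan = PMT × n.
Total paid = $1,601.65 × 36 = $57,659.40
Total interest = total paid − principal = $57,659.40 − $50,000.00 = $7,659.40

Total interest = (PMT × n) - PV = $7,659.40


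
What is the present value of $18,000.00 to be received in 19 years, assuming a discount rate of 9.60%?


Present value formula: PV = FV / (1 + r)^t
PV = $18,000.00 / (1 + 0.096)^19
PV = $18,000.00 / 5.706903
PV = $3,154.07

PV = FV / (1 + r)^t = $3,154.07


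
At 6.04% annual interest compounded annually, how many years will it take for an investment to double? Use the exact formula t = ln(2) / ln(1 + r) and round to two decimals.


Doubling condition: (1 + r)^t = 2
Take ln of both sides: t × ln(1 + r) = ln(2)
t = ln(2) / ln(1 + r)
t = 0.693147 / 0.058646
t = 11.82

t = ln(2) / ln(1 + r) = 11.82 years


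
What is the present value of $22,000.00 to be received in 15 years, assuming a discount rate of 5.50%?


Present value formula: PV = FV / (1 + r)^t
PV = $22,000.00 / (1 + 0.055)^15
PV = $22,000.00 / 2.232476
PV = $9,854.53

PV = FV / (1 + r)^t = $9,854.53


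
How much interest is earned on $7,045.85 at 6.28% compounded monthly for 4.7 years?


Compound interest earned = final amount − principal.
A = P(1 + r/n)^(nt) = $7,045.85 × (1 + 0.0628/12)^(12 × 4.7) = $9,457.70
Interest = A − P = $9,457.70 − $7,045.85 = $2,411.85

Interest = A - P = $2,411.85


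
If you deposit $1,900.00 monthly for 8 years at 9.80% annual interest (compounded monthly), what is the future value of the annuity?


Future value of an ordinary annuity: FV = PMT × ((1 + r)^n − 1) / r
Monthly rate r = 0.098/12 ≈ 0.00816667, n = 96
FV = $1,900.00 × ((1 + 0.098/12)^96 − 1) / (0.098/12)
FV = $1,900.00 × 144.8881288
FV = $275,287.44

FV = PMT × ((1+r)^n - 1)/r = $275,287.44


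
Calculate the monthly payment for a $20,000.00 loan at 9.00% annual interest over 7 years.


Loan payment formula: PMT = PV × r / (1 − (1 + r)^(−n))
Monthly rate r = 0.09/12 = 0.0075, n = 84 months
Denominator: 1 − (1 + 0.09/12)^(−84) = 0.466155
PMT = $20,000.00 × (0.09/12) / 0.466155
PMT = $321.78 per month

PMT = PV × r / (1-(1+r)^(-n)) = $321.78/month


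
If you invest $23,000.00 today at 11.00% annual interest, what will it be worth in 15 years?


Future value formula: FV = PV × (1 + r)^t
FV = $23,000.00 × (1 + 0.11)^15
FV = $23,000.00 × 4.7845895
FV = $110,045.56

FV = PV × (1 + r)^t = $110,045.56


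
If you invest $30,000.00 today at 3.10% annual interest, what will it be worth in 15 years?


Future value formula: FV = PV × (1 + r)^t
FV = $30,000.00 × (1 + 0.031)^15
FV = $30,000.00 × 1.580811
FV = $47,424.33

FV = PV × (1 + r)^t = $47,424.33


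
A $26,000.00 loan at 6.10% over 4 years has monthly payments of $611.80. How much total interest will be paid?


Total paid over the life of the loan = PMT × n.
Total paid = $611.80 × 48 = $29,366.40
Total interest = total paid − principal = $29,366.40 − $26,000.00 = $3,366.40

Total interest = (PMT × n) - PV = $3,366.40


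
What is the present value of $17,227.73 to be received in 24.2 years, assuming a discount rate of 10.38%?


Present value formula: PV = FV / (1 + r)^t
PV = $17,227.73 / (1 + 0.1038)^24.2
PV = $17,227.73 / 10.913082
PV = $1,578.63

PV = FV / (1 + r)^t = $1,578.63


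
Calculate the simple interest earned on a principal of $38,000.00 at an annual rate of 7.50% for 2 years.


Simple interest formula: I = P × r × t
I = $38,000.00 × 0.075 × 2
I = $5,700.00

I = P × r × t = $5,700.00


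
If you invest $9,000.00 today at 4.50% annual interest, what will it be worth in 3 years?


Future value formula: FV = PV × (1 + r)^t
FV = $9,000.00 × (1 + 0.045)^3
FV = $9,000.00 × 1.14116612
FV = $10,270.50

FV = PV × (1 + r)^t = $10,270.50


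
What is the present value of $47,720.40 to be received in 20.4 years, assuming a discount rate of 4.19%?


Present value formula: PV = FV / (1 + r)^t
PV = $47,720.40 / (1 + 0.0419)^20.4
PV = $47,720.40 / 2.310208
PV = $20,656.32

PV = FV / (1 + r)^t = $20,656.32


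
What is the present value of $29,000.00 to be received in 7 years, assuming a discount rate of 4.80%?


Present value formula: PV = FV / (1 + r)^t
PV = $29,000.00 / (1 + 0.048)^7
PV = $29,000.00 / 1.388446
PV = $20,886.66

PV = FV / (1 + r)^t = $20,886.66


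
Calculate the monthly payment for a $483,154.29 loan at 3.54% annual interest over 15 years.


Loan payment formula: PMT = PV × r / (1 − (1 + r)^(−n))
Monthly rate r = 0.0354/12 = 0.00295, n = 180 months
Denominator: 1 − (1 + 0.0354/12)^(−180) = 0.411524
PMT = $483,154.29 × (0.0354/12) / 0.411524
PMT = $3,463.48 per month

PMT = PV × r / (1-(1+r)^(-n)) = $3,463.48/month


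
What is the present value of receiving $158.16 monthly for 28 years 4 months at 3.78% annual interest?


Present value of an ordinary annuity: PV = PMT × (1 − (1 + r)^(−n)) / r
Monthly rate r = 0.0378/12 = 0.00315, n = 340
PV = $158.16 × (1 − (1 + 0.0378/12)^(−340)) / (0.0378/12)
PV = $158.16 × 208.494295
PV = $32,975.46

PV = PMT × (1-(1+r)^(-n))/r = $32,975.46


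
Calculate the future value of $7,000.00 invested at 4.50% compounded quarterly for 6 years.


Compound interest formula: A = P(1 + r/n)^(nt)
A = $7,000.00 × (1 + 0.045/4)^(4 × 6)
Growth factor: (1 + 0.045/4)^24 = 1.307991
A = $7,000.00 × 1.307991
A = $9,155.94

A = P(1 + r/n)^(nt) = $9,155.94


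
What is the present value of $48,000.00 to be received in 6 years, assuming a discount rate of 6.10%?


Present value formula: PV = FV / (1 + r)^t
PV = $48,000.00 / (1 + 0.061)^6
PV = $48,000.00 / 1.4265674
PV = $33,647.20

PV = FV / (1 + r)^t = $33,647.20


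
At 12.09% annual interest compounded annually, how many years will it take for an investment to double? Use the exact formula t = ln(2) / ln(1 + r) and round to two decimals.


Doubling condition: (1 + r)^t = 2
Take ln of both sides: t × ln(1 + r) = ln(2)
t = ln(2) / ln(1 + r)
t = 0.693147 / 0.114132
t = 6.07

t = ln(2) / ln(1 + r) = 6.07 years


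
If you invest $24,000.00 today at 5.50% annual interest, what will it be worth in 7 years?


Future value formula: FV = PV × (1 + r)^t
FV = $24,000.00 × (1 + 0.055)^7
FV = $24,000.00 × 1.454679
FV = $34,912.30

FV = PV × (1 + r)^t = $34,912.30


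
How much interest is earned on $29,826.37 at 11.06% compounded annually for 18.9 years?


Compound interest earned = final amount − principal.
A = P(1 + r/n)^(nt) = $29,826.37 × (1 + 0.1106/1)^(1 × 18.9) = $216,590.97
Interest = A − P = $216,590.97 − $29,826.37 = $186,764.60

Interest = A - P = $186,764.60


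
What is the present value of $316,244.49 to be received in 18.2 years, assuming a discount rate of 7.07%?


Present value formula: PV = FV / (1 + r)^t
PV = $316,244.49 / (1 + 0.0707)^18.2
PV = $316,244.49 / 3.4670013
PV = $91,215.57

PV = FV / (1 + r)^t = $91,215.57


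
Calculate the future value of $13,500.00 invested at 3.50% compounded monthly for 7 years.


Compound interest formula: A = P(1 + r/n)^(nt)
A = $13,500.00 × (1 + 0.035/12)^(12 × 7)
Growth factor: (1 + 0.035/12)^84 = 1.277166
A = $13,500.00 × 1.277166
A = $17,241.74

A = P(1 + r/n)^(nt) = $17,241.74


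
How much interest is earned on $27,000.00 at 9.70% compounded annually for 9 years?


Compound interest earned = final amount − principal.
A = P(1 + r/n)^(nt) = $27,000.00 × (1 + 0.097/1)^(1 × 9) = $62,118.85
Interest = A − P = $62,118.85 − $27,000.00 = $35,118.85

Interest = A - P = $35,118.85


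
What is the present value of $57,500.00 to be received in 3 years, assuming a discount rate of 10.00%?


Present value formula: PV = FV / (1 + r)^t
PV = $57,500.00 / (1 + 0.1)^3
PV = $57,500.00 / 1.331000
PV = $43,200.60

PV = FV / (1 + r)^t = $43,200.60


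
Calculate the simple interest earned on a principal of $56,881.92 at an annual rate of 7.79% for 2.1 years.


Simple interest formula: I = P × r × t
I = $56,881.92 × 0.0779 × 2.1
I = $9,305.31

I = P × r × t = $9,305.31


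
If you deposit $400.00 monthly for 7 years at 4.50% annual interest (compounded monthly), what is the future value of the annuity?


Future value of an ordinary annuity: FV = PMT × ((1 + r)^n − 1) / r
Monthly rate r = 0.045/12 = 0.00375, n = 84
FV = $400.00 × ((1 + 0.045/12)^84 − 1) / (0.045/12)
FV = $400.00 × 98.520602
FV = $39,408.24

FV = PMT × ((1+r)^n - 1)/r = $39,408.24


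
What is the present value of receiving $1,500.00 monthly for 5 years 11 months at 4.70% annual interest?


Present value of an ordinary annuity: PV = PMT × (1 − (1 + r)^(−n)) / r
Monthly rate r = 0.047/12 ≈ 0.00391667, n = 71
PV = $1,500.00 × (1 − (1 + 0.047/12)^(−71)) / (0.047/12)
PV = $1,500.00 × 61.877840
PV = $92,816.76

PV = PMT × (1-(1+r)^(-n))/r = $92,816.76


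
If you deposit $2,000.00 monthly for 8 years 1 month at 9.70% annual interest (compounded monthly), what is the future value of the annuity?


Future value of an ordinary annuity: FV = PMT × ((1 + r)^n − 1) / r
Monthly rate r = 0.097/12 ≈ 0.00808333, n = 97
FV = $2,000.00 × ((1 + 0.097/12)^97 − 1) / (0.097/12)
FV = $2,000.00 × 146.412968
FV = $292,825.94

FV = PMT × ((1+r)^n - 1)/r = $292,825.94


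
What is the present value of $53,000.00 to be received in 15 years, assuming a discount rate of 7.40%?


Present value formula: PV = FV / (1 + r)^t
PV = $53,000.00 / (1 + 0.074)^15
PV = $53,000.00 / 2.917858
PV = $18,164.01

PV = FV / (1 + r)^t = $18,164.01


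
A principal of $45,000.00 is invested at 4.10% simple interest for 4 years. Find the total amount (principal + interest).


Total amount formula: A = P(1 + rt) = P + P·r·t
Interest: I = P × r × t = $45,000.00 × 0.041 × 4 = $7,380.00
A = P + I = $45,000.00 + $7,380.00 = $52,380.00

A = P + I = P(1 + rt) = $52,380.00


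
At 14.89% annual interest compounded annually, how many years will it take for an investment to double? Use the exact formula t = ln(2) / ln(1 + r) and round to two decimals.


Doubling condition: (1 + r)^t = 2
Take ln of both sides: t × ln(1 + r) = ln(2)
t = ln(2) / ln(1 + r)
t = 0.693147 / 0.138805
t = 4.99

t = ln(2) / ln(1 + r) = 4.99 years


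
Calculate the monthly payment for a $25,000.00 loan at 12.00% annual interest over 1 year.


Loan payment formula: PMT = PV × r / (1 − (1 + r)^(−n))
Monthly rate r = 0.12/12 = 0.01, n = 12 months
Denominator: 1 − (1 + 0.12/12)^(−12) = 0.112551
PMT = $25,000.00 × (0.12/12) / 0.112551
PMT = $2,221.22 per month

PMT = PV × r / (1-(1+r)^(-n)) = $2,221.22/month


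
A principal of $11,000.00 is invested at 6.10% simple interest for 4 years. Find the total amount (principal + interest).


Total amount formula: A = P(1 + rt) = P + P·r·t
Interest: I = P × r × t = $11,000.00 × 0.061 × 4 = $2,684.00
A = P + I = $11,000.00 + $2,684.00 = $13,684.00

A = P + I = P(1 + rt) = $13,684.00


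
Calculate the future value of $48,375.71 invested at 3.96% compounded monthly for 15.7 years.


Compound interest formula: A = P(1 + r/n)^(nt)
A = $48,375.71 × (1 + 0.0396/12)^(12 × 15.7)
Growth factor: (1 + 0.0396/12)^188.4 = 1.860223
A = $48,375.71 × 1.860223
A = $89,989.61

A = P(1 + r/n)^(nt) = $89,989.61


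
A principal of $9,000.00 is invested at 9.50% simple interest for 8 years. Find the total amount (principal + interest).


Total amount formula: A = P(1 + rt) = P + P·r·t
Interest: I = P × r × t = $9,000.00 × 0.095 × 8 = $6,840.00
A = P + I = $9,000.00 + $6,840.00 = $15,840.00

A = P + I = P(1 + rt) = $15,840.00


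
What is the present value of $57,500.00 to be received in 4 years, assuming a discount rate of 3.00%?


Present value formula: PV = FV / (1 + r)^t
PV = $57,500.00 / (1 + 0.03)^4
PV = $57,500.00 / 1.1255088
PV = $51,088.01

PV = FV / (1 + r)^t = $51,088.01


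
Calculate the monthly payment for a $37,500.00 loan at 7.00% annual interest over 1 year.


Loan payment formula: PMT = PV × r / (1 − (1 + r)^(−n))
Monthly rate r = 0.07/12 ≈ 0.00583333, n = 12 months
Denominator: 1 − (1 + 0.07/12)^(−12) = 0.0674165
PMT = $37,500.00 × (0.07/12) / 0.0674165
PMT = $3,244.75 per month

PMT = PV × r / (1-(1+r)^(-n)) = $3,244.75/month


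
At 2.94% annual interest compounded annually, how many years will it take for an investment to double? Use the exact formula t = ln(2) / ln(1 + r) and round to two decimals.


Doubling condition: (1 + r)^t = 2
Take ln of both sides: t × ln(1 + r) = ln(2)
t = ln(2) / ln(1 + r)
t = 0.693147 / 0.028976
t = 23.92

t = ln(2) / ln(1 + r) = 23.92 years


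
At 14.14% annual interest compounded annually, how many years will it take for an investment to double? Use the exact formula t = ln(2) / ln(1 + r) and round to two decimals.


Doubling condition: (1 + r)^t = 2
Take ln of both sides: t × ln(1 + r) = ln(2)
t = ln(2) / ln(1 + r)
t = 0.693147 / 0.132256
t = 5.24

t = ln(2) / ln(1 + r) = 5.24 years


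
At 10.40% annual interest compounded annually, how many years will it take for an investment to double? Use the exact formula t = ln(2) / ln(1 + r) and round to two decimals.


Doubling condition: (1 + r)^t = 2
Take ln of both sides: t × ln(1 + r) = ln(2)
t = ln(2) / ln(1 + r)
t = 0.693147 / 0.098940
t = 7.01

t = ln(2) / ln(1 + r) = 7.01 years


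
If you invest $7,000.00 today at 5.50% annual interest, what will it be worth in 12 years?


Future value formula: FV = PV × (1 + r)^t
FV = $7,000.00 × (1 + 0.055)^12
FV = $7,000.00 × 1.901207
FV = $13,308.45

FV = PV × (1 + r)^t = $13,308.45


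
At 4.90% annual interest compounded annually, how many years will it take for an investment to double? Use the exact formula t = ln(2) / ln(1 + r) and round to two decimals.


Doubling condition: (1 + r)^t = 2
Take ln of both sides: t × ln(1 + r) = ln(2)
t = ln(2) / ln(1 + r)
t = 0.693147 / 0.047837
t = 14.49

t = ln(2) / ln(1 + r) = 14.49 years
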